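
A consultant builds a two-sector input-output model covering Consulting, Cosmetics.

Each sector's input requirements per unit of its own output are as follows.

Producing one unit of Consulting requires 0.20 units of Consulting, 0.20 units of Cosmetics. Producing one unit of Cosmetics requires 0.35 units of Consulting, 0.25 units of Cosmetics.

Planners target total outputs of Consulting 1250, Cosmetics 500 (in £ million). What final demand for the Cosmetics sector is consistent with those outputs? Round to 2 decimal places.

I − A =
  [   0.80    -0.35]
  [  -0.20     0.75]
d = (I − A) x:
  d_1 = (+0.80)·1250 + (-0.35)·500 = 825.00
  d_2 = (-0.20)·1250 + (+0.75)·500 = 125.00

d_2 = 125.00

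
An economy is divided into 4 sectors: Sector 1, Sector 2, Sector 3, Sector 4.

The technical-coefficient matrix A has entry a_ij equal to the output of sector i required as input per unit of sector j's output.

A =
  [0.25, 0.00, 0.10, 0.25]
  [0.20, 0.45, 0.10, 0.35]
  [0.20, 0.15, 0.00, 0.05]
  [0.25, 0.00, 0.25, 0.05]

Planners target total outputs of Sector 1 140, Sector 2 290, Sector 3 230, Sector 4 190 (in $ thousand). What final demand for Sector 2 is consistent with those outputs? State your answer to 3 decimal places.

I − A =
  [   0.75     0.00    -0.10    -0.25]
  [  -0.20     0.55    -0.10    -0.35]
  [  -0.20    -0.15     1.00    -0.05]
  [  -0.25     0.00    -0.25     0.95]
d = (I − A) x:
  d_1 = (+0.75)·140 + (+0.00)·290 + (-0.10)·230 + (-0.25)·190 = 34.500
  d_2 = (-0.20)·140 + (+0.55)·290 + (-0.10)·230 + (-0.35)·190 = 42.000
  d_3 = (-0.20)·140 + (-0.15)·290 + (+1.00)·230 + (-0.05)·190 = 149.000
  d_4 = (-0.25)·140 + (+0.00)·290 + (-0.25)·230 + (+0.95)·190 = 88.000

d_2 = 42.000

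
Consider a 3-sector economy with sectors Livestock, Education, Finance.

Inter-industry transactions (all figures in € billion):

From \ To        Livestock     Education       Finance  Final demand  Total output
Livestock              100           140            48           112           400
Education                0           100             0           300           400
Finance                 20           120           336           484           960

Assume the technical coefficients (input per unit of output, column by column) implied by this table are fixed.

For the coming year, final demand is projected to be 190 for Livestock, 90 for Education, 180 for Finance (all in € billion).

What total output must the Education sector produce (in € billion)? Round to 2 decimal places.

x_2 = 120.00

Technical coefficients a_ij = z_ij / X_j:
  a_11 = 100/400 = 0.25, a_21 = 0/400 = 0.00, a_31 = 20/400 = 0.05
  a_12 = 140/400 = 0.35, a_22 = 100/400 = 0.25, a_32 = 120/400 = 0.30
  a_13 = 48/960 = 0.05, a_23 = 0/960 = 0.00, a_33 = 336/960 = 0.35
I − A =
  [   0.75    -0.35    -0.05]
  [   0.00     0.75     0.00]
  [  -0.05    -0.30     0.65]
Cofactors of I−A, C_ij = (−1)^(i+j)·(minor ij) (rows/columns in the sector order above):
  C_11 = (0.75)(0.65) − (0.00)(-0.30) = 0.4875
  C_12 = −[(0.00)(0.65) − (0.00)(-0.05)] = 0.0000
  C_13 = (0.00)(-0.30) − (0.75)(-0.05) = 0.0375
  C_21 = −[(-0.35)(0.65) − (-0.05)(-0.30)] = 0.2425
  C_22 = (0.75)(0.65) − (-0.05)(-0.05) = 0.4850
  C_23 = −[(0.75)(-0.30) − (-0.35)(-0.05)] = 0.2425
  C_31 = (-0.35)(0.00) − (-0.05)(0.75) = 0.0375
  C_32 = −[(0.75)(0.00) − (-0.05)(0.00)] = 0.0000
  C_33 = (0.75)(0.75) − (-0.35)(0.00) = 0.5625
det(I−A) = Σ_j (I−A)_1j·C_1j = (0.75)(0.4875) + (-0.35)(0.0000) + (-0.05)(0.0375) = 0.36375
adj(I−A) = Cᵀ =
  [ 0.4875   0.2425   0.0375]
  [ 0.0000   0.4850   0.0000]
  [ 0.0375   0.2425   0.5625]
(I − A)⁻¹ = adj(I−A) / det(I−A) ≈
  [   1.3402     0.6667     0.1031]
  [   0.0000     1.3333     0.0000]
  [   0.1031     0.6667     1.5464]
x = (I − A)⁻¹ d = adj(I−A)·d / det(I−A), with det(I−A) = 0.36375:
  x_1 = (0.4875·190 + 0.2425·90 + 0.0375·180) / 0.36375 = 121.20 / 0.36375 ≈ 333.20
  x_2 = (0.0000·190 + 0.4850·90 + 0.0000·180) / 0.36375 = 43.65 / 0.36375 = 120.00
  x_3 = (0.0375·190 + 0.2425·90 + 0.5625·180) / 0.36375 = 130.20 / 0.36375 ≈ 357.94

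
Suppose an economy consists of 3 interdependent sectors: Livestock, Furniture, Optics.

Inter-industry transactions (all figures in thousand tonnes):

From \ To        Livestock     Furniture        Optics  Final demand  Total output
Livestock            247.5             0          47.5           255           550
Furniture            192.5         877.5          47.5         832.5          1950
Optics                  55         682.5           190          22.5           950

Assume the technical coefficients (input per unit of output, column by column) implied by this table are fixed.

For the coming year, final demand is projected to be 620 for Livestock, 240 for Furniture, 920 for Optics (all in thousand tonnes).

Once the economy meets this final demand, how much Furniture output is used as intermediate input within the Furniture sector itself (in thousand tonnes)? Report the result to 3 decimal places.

z_22 = 649.329

Technical coefficients a_ij = z_ij / X_j:
  a_11 = 247.5/550 = 0.45, a_21 = 192.5/550 = 0.35, a_31 = 55/550 = 0.10
  a_12 = 0/1950 = 0.00, a_22 = 877.5/1950 = 0.45, a_32 = 682.5/1950 = 0.35
  a_13 = 47.5/950 = 0.05, a_23 = 47.5/950 = 0.05, a_33 = 190/950 = 0.20
I − A =
  [   0.55     0.00    -0.05]
  [  -0.35     0.55    -0.05]
  [  -0.10    -0.35     0.80]
Cofactors of I−A, C_ij = (−1)^(i+j)·(minor ij) (rows/columns in the sector order above):
  C_11 = (0.55)(0.80) − (-0.05)(-0.35) = 0.4225
  C_12 = −[(-0.35)(0.80) − (-0.05)(-0.10)] = 0.2850
  C_13 = (-0.35)(-0.35) − (0.55)(-0.10) = 0.1775
  C_21 = −[(0.00)(0.80) − (-0.05)(-0.35)] = 0.0175
  C_22 = (0.55)(0.80) − (-0.05)(-0.10) = 0.4350
  C_23 = −[(0.55)(-0.35) − (0.00)(-0.10)] = 0.1925
  C_31 = (0.00)(-0.05) − (-0.05)(0.55) = 0.0275
  C_32 = −[(0.55)(-0.05) − (-0.05)(-0.35)] = 0.0450
  C_33 = (0.55)(0.55) − (0.00)(-0.35) = 0.3025
det(I−A) = Σ_j (I−A)_1j·C_1j = (0.55)(0.4225) + (0.00)(0.2850) + (-0.05)(0.1775) = 0.2235
adj(I−A) = Cᵀ =
  [ 0.4225   0.0175   0.0275]
  [ 0.2850   0.4350   0.0450]
  [ 0.1775   0.1925   0.3025]
(I − A)⁻¹ = adj(I−A) / det(I−A) ≈
  [   1.8904     0.0783     0.1230]
  [   1.2752     1.9463     0.2013]
  [   0.7942     0.8613     1.3535]
First solve x = (I − A)⁻¹ d = adj(I−A)·d / det(I−A); in particular x_2 = (0.2850·620 + 0.4350·240 + 0.0450·920) / 0.2235 = 322.50 / 0.2235 ≈ 1442.95302.
Intermediate flow from 2 to 2: z_22 = a_22 · x_2 = 0.45 × 322.50 / 0.2235 = 145.125 / 0.2235 ≈ 649.329.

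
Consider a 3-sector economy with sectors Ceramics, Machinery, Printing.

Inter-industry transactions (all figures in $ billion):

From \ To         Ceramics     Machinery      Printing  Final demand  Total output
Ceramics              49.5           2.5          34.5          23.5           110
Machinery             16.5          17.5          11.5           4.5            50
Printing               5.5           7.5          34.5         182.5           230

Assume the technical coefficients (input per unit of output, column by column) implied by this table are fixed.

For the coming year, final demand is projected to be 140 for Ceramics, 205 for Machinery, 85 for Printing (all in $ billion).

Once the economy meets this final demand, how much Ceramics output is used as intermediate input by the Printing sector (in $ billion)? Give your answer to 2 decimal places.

Technical coefficients a_ij = z_ij / X_j:
  a_CC = 49.5/110 = 0.45, a_MC = 16.5/110 = 0.15, a_PC = 5.5/110 = 0.05
  a_CM = 2.5/50 = 0.05, a_MM = 17.5/50 = 0.35, a_PM = 7.5/50 = 0.15
  a_CP = 34.5/230 = 0.15, a_MP = 11.5/230 = 0.05, a_PP = 34.5/230 = 0.15
I − A =
  [   0.55    -0.05    -0.15]
  [  -0.15     0.65    -0.05]
  [  -0.05    -0.15     0.85]
Cofactors of I−A, C_ij = (−1)^(i+j)·(minor ij) (rows/columns in the sector order above):
  C_11 = (0.65)(0.85) − (-0.05)(-0.15) = 0.5450
  C_12 = −[(-0.15)(0.85) − (-0.05)(-0.05)] = 0.1300
  C_13 = (-0.15)(-0.15) − (0.65)(-0.05) = 0.0550
  C_21 = −[(-0.05)(0.85) − (-0.15)(-0.15)] = 0.0650
  C_22 = (0.55)(0.85) − (-0.15)(-0.05) = 0.4600
  C_23 = −[(0.55)(-0.15) − (-0.05)(-0.05)] = 0.0850
  C_31 = (-0.05)(-0.05) − (-0.15)(0.65) = 0.1000
  C_32 = −[(0.55)(-0.05) − (-0.15)(-0.15)] = 0.0500
  C_33 = (0.55)(0.65) − (-0.05)(-0.15) = 0.3500
det(I−A) = Σ_j (I−A)_1j·C_1j = (0.55)(0.5450) + (-0.05)(0.1300) + (-0.15)(0.0550) = 0.2850
adj(I−A) = Cᵀ =
  [ 0.5450   0.0650   0.1000]
  [ 0.1300   0.4600   0.0500]
  [ 0.0550   0.0850   0.3500]
(I − A)⁻¹ = adj(I−A) / det(I−A) ≈
  [   1.9123     0.2281     0.3509]
  [   0.4561     1.6140     0.1754]
  [   0.1930     0.2982     1.2281]
First solve x = (I − A)⁻¹ d = adj(I−A)·d / det(I−A); in particular x_P = (0.0550·140 + 0.0850·205 + 0.3500·85) / 0.2850 = 54.875 / 0.2850 ≈ 192.5439.
Intermediate flow from C to P: z_CP = a_CP · x_P = 0.15 × 54.875 / 0.2850 = 8.23125 / 0.2850 ≈ 28.88.

z_CP = 28.88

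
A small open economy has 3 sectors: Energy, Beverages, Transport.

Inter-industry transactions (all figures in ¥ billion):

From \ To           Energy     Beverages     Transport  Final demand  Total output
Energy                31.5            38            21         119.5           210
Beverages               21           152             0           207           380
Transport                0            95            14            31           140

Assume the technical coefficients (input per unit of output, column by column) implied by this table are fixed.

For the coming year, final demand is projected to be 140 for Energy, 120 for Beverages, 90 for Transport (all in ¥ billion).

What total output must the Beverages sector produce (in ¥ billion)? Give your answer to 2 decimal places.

x_B = 236.97

Technical coefficients a_ij = z_ij / X_j:
  a_EE = 31.5/210 = 0.15, a_BE = 21/210 = 0.10, a_TE = 0/210 = 0.00
  a_EB = 38/380 = 0.10, a_BB = 152/380 = 0.40, a_TB = 95/380 = 0.25
  a_ET = 21/140 = 0.15, a_BT = 0/140 = 0.00, a_TT = 14/140 = 0.10
I − A =
  [   0.85    -0.10    -0.15]
  [  -0.10     0.60     0.00]
  [   0.00    -0.25     0.90]
Cofactors of I−A, C_ij = (−1)^(i+j)·(minor ij) (rows/columns in the sector order above):
  C_11 = (0.60)(0.90) − (0.00)(-0.25) = 0.5400
  C_12 = −[(-0.10)(0.90) − (0.00)(0.00)] = 0.0900
  C_13 = (-0.10)(-0.25) − (0.60)(0.00) = 0.0250
  C_21 = −[(-0.10)(0.90) − (-0.15)(-0.25)] = 0.1275
  C_22 = (0.85)(0.90) − (-0.15)(0.00) = 0.7650
  C_23 = −[(0.85)(-0.25) − (-0.10)(0.00)] = 0.2125
  C_31 = (-0.10)(0.00) − (-0.15)(0.60) = 0.0900
  C_32 = −[(0.85)(0.00) − (-0.15)(-0.10)] = 0.0150
  C_33 = (0.85)(0.60) − (-0.10)(-0.10) = 0.5000
det(I−A) = Σ_j (I−A)_1j·C_1j = (0.85)(0.5400) + (-0.10)(0.0900) + (-0.15)(0.0250) = 0.44625
adj(I−A) = Cᵀ =
  [ 0.5400   0.1275   0.0900]
  [ 0.0900   0.7650   0.0150]
  [ 0.0250   0.2125   0.5000]
(I − A)⁻¹ = adj(I−A) / det(I−A) ≈
  [   1.2101     0.2857     0.2017]
  [   0.2017     1.7143     0.0336]
  [   0.0560     0.4762     1.1204]
x = (I − A)⁻¹ d = adj(I−A)·d / det(I−A), with det(I−A) = 0.44625:
  x_E = (0.5400·140 + 0.1275·120 + 0.0900·90) / 0.44625 = 99.00 / 0.44625 ≈ 221.85
  x_B = (0.0900·140 + 0.7650·120 + 0.0150·90) / 0.44625 = 105.75 / 0.44625 ≈ 236.97
  x_T = (0.0250·140 + 0.2125·120 + 0.5000·90) / 0.44625 = 74.00 / 0.44625 ≈ 165.83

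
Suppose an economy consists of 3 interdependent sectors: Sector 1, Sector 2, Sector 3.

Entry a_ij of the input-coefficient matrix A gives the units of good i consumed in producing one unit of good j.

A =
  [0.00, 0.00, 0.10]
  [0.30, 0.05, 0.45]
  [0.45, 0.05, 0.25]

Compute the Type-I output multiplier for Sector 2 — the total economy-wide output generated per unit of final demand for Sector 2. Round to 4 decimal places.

I − A =
  [   1.00     0.00    -0.10]
  [  -0.30     0.95    -0.45]
  [  -0.45    -0.05     0.75]
Cofactors of I−A, C_ij = (−1)^(i+j)·(minor ij) (rows/columns in the sector order above):
  C_11 = (0.95)(0.75) − (-0.45)(-0.05) = 0.6900
  C_12 = −[(-0.30)(0.75) − (-0.45)(-0.45)] = 0.4275
  C_13 = (-0.30)(-0.05) − (0.95)(-0.45) = 0.4425
  C_21 = −[(0.00)(0.75) − (-0.10)(-0.05)] = 0.0050
  C_22 = (1.00)(0.75) − (-0.10)(-0.45) = 0.7050
  C_23 = −[(1.00)(-0.05) − (0.00)(-0.45)] = 0.0500
  C_31 = (0.00)(-0.45) − (-0.10)(0.95) = 0.0950
  C_32 = −[(1.00)(-0.45) − (-0.10)(-0.30)] = 0.4800
  C_33 = (1.00)(0.95) − (0.00)(-0.30) = 0.9500
det(I−A) = Σ_j (I−A)_1j·C_1j = (1.00)(0.6900) + (0.00)(0.4275) + (-0.10)(0.4425) = 0.64575
adj(I−A) = Cᵀ =
  [ 0.6900   0.0050   0.0950]
  [ 0.4275   0.7050   0.4800]
  [ 0.4425   0.0500   0.9500]
(I − A)⁻¹ = adj(I−A) / det(I−A) ≈
  [   1.06852     0.00774     0.14712]
  [   0.66202     1.09175     0.74332]
  [   0.68525     0.07743     1.47116]
The output multiplier for sector j is the column-j sum of the Leontief inverse (I − A)⁻¹ = adj(I−A) / det(I−A).
Column 2 of adj(I−A): (0.0050, 0.7050, 0.0500); det(I−A) = 0.64575.
m_2 = (0.0050 + 0.7050 + 0.0500) / 0.64575 = 0.76 / 0.64575 ≈ 1.1769.

m_2 = 1.1769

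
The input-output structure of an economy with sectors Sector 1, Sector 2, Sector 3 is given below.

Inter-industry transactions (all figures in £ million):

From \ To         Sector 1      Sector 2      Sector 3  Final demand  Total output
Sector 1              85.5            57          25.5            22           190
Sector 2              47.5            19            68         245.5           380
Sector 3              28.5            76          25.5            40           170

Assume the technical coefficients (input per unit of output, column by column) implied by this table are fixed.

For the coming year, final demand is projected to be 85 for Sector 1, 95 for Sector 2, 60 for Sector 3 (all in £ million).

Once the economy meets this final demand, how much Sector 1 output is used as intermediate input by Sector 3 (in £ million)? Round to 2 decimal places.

Technical coefficients a_ij = z_ij / X_j:
  a_11 = 85.5/190 = 0.45, a_21 = 47.5/190 = 0.25, a_31 = 28.5/190 = 0.15
  a_12 = 57/380 = 0.15, a_22 = 19/380 = 0.05, a_32 = 76/380 = 0.20
  a_13 = 25.5/170 = 0.15, a_23 = 68/170 = 0.40, a_33 = 25.5/170 = 0.15
I − A =
  [   0.55    -0.15    -0.15]
  [  -0.25     0.95    -0.40]
  [  -0.15    -0.20     0.85]
Cofactors of I−A, C_ij = (−1)^(i+j)·(minor ij) (rows/columns in the sector order above):
  C_11 = (0.95)(0.85) − (-0.40)(-0.20) = 0.7275
  C_12 = −[(-0.25)(0.85) − (-0.40)(-0.15)] = 0.2725
  C_13 = (-0.25)(-0.20) − (0.95)(-0.15) = 0.1925
  C_21 = −[(-0.15)(0.85) − (-0.15)(-0.20)] = 0.1575
  C_22 = (0.55)(0.85) − (-0.15)(-0.15) = 0.4450
  C_23 = −[(0.55)(-0.20) − (-0.15)(-0.15)] = 0.1325
  C_31 = (-0.15)(-0.40) − (-0.15)(0.95) = 0.2025
  C_32 = −[(0.55)(-0.40) − (-0.15)(-0.25)] = 0.2575
  C_33 = (0.55)(0.95) − (-0.15)(-0.25) = 0.4850
det(I−A) = Σ_j (I−A)_1j·C_1j = (0.55)(0.7275) + (-0.15)(0.2725) + (-0.15)(0.1925) = 0.330375
adj(I−A) = Cᵀ =
  [ 0.7275   0.1575   0.2025]
  [ 0.2725   0.4450   0.2575]
  [ 0.1925   0.1325   0.4850]
(I − A)⁻¹ = adj(I−A) / det(I−A) ≈
  [   2.2020     0.4767     0.6129]
  [   0.8248     1.3470     0.7794]
  [   0.5827     0.4011     1.4680]
First solve x = (I − A)⁻¹ d = adj(I−A)·d / det(I−A); in particular x_3 = (0.1925·85 + 0.1325·95 + 0.4850·60) / 0.330375 = 58.05 / 0.330375 ≈ 175.7094.
Intermediate flow from 1 to 3: z_13 = a_13 · x_3 = 0.15 × 58.05 / 0.330375 = 8.7075 / 0.330375 ≈ 26.36.

z_13 = 26.36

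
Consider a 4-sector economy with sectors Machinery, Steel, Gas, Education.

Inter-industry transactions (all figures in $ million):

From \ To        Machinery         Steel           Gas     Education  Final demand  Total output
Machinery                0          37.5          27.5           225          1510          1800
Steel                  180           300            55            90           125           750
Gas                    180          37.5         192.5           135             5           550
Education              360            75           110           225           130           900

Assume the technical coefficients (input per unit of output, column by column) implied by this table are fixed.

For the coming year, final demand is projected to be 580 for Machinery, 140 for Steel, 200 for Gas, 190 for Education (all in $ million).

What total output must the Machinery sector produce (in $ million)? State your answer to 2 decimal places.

Technical coefficients a_ij = z_ij / X_j:
  a_11 = 0/1800 = 0.00, a_21 = 180/1800 = 0.10, a_31 = 180/1800 = 0.10, a_41 = 360/1800 = 0.20
  a_12 = 37.5/750 = 0.05, a_22 = 300/750 = 0.40, a_32 = 37.5/750 = 0.05, a_42 = 75/750 = 0.10
  a_13 = 27.5/550 = 0.05, a_23 = 55/550 = 0.10, a_33 = 192.5/550 = 0.35, a_43 = 110/550 = 0.20
  a_14 = 225/900 = 0.25, a_24 = 90/900 = 0.10, a_34 = 135/900 = 0.15, a_44 = 225/900 = 0.25
I − A =
  [   1.00    -0.05    -0.05    -0.25]
  [  -0.10     0.60    -0.10    -0.10]
  [  -0.10    -0.05     0.65    -0.15]
  [  -0.20    -0.10    -0.20     0.75]
Compute the cofactors C_ij = (−1)^(i+j)·(3×3 minor ij) of I−A; the adjugate is their transpose:
adj(I−A) = Cᵀ =
  [ 0.26175   0.04425   0.05925   0.10500]
  [ 0.07125   0.41475   0.09975   0.09900]
  [ 0.06825   0.05775   0.40275   0.11100]
  [ 0.09750   0.08250   0.13650   0.37800]
det(I−A) = Σ_j (I−A)_1j·C_1j = (1.00)(0.26175) + (-0.05)(0.07125) + (-0.05)(0.06825) + (-0.25)(0.09750) = 0.2304
(I − A)⁻¹ = adj(I−A) / det(I−A) ≈
  [   1.1361     0.1921     0.2572     0.4557]
  [   0.3092     1.8001     0.4329     0.4297]
  [   0.2962     0.2507     1.7480     0.4818]
  [   0.4232     0.3581     0.5924     1.6406]
x = (I − A)⁻¹ d = adj(I−A)·d / det(I−A), with det(I−A) = 0.2304:
  x_1 = (0.26175·580 + 0.04425·140 + 0.05925·200 + 0.10500·190) / 0.2304 = 189.81 / 0.2304 ≈ 823.83
  x_2 = (0.07125·580 + 0.41475·140 + 0.09975·200 + 0.09900·190) / 0.2304 = 138.15 / 0.2304 ≈ 599.61
  x_3 = (0.06825·580 + 0.05775·140 + 0.40275·200 + 0.11100·190) / 0.2304 = 149.31 / 0.2304 ≈ 648.05
  x_4 = (0.09750·580 + 0.08250·140 + 0.13650·200 + 0.37800·190) / 0.2304 = 167.22 / 0.2304 ≈ 725.78

x_1 = 823.83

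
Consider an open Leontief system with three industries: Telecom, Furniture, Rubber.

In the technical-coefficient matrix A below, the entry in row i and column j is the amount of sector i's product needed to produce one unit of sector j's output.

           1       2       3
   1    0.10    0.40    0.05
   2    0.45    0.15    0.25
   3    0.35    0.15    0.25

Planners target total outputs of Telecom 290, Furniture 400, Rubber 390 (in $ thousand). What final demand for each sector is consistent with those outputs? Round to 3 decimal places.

d_1 = 81.500, d_2 = 112.000, d_3 = 131.000

I − A =
  [   0.90    -0.40    -0.05]
  [  -0.45     0.85    -0.25]
  [  -0.35    -0.15     0.75]
d = (I − A) x:
  d_1 = (+0.90)·290 + (-0.40)·400 + (-0.05)·390 = 81.500
  d_2 = (-0.45)·290 + (+0.85)·400 + (-0.25)·390 = 112.000
  d_3 = (-0.35)·290 + (-0.15)·400 + (+0.75)·390 = 131.000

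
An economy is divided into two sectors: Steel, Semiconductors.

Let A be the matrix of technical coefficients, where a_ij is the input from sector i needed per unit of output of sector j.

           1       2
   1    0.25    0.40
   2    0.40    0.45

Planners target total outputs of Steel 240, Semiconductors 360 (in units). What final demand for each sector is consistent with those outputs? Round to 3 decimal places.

I − A =
  [   0.75    -0.40]
  [  -0.40     0.55]
d = (I − A) x:
  d_1 = (+0.75)·240 + (-0.40)·360 = 36.000
  d_2 = (-0.40)·240 + (+0.55)·360 = 102.000

d_1 = 36.000, d_2 = 102.000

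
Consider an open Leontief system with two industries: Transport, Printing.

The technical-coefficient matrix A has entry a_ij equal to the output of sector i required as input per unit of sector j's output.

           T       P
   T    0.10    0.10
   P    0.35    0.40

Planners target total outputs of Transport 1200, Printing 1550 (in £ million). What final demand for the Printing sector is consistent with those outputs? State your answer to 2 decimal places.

I − A =
  [   0.90    -0.10]
  [  -0.35     0.60]
d = (I − A) x:
  d_T = (+0.90)·1200 + (-0.10)·1550 = 925.00
  d_P = (-0.35)·1200 + (+0.60)·1550 = 510.00

d_P = 510.00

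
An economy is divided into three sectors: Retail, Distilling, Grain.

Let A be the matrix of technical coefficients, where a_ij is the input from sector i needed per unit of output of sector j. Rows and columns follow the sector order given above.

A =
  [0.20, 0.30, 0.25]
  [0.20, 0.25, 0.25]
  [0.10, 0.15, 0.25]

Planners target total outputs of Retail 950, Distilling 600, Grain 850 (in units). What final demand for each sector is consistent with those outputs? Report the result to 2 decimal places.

d_R = 367.50, d_D = 47.50, d_G = 452.50

I − A =
  [   0.80    -0.30    -0.25]
  [  -0.20     0.75    -0.25]
  [  -0.10    -0.15     0.75]
d = (I − A) x:
  d_R = (+0.80)·950 + (-0.30)·600 + (-0.25)·850 = 367.50
  d_D = (-0.20)·950 + (+0.75)·600 + (-0.25)·850 = 47.50
  d_G = (-0.10)·950 + (-0.15)·600 + (+0.75)·850 = 452.50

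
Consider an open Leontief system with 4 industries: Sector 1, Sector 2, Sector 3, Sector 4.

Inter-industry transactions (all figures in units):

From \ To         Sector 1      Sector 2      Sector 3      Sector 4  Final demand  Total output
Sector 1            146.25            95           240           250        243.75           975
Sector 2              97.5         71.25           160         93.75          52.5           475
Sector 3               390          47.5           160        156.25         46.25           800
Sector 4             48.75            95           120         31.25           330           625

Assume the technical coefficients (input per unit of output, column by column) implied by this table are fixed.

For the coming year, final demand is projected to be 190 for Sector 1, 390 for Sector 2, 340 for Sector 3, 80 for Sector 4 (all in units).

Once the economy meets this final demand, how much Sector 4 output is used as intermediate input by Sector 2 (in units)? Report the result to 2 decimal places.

Technical coefficients a_ij = z_ij / X_j:
  a_11 = 146.25/975 = 0.15, a_21 = 97.5/975 = 0.10, a_31 = 390/975 = 0.40, a_41 = 48.75/975 = 0.05
  a_12 = 95/475 = 0.20, a_22 = 71.25/475 = 0.15, a_32 = 47.5/475 = 0.10, a_42 = 95/475 = 0.20
  a_13 = 240/800 = 0.30, a_23 = 160/800 = 0.20, a_33 = 160/800 = 0.20, a_43 = 120/800 = 0.15
  a_14 = 250/625 = 0.40, a_24 = 93.75/625 = 0.15, a_34 = 156.25/625 = 0.25, a_44 = 31.25/625 = 0.05
I − A =
  [   0.85    -0.20    -0.30    -0.40]
  [  -0.10     0.85    -0.20    -0.15]
  [  -0.40    -0.10     0.80    -0.25]
  [  -0.05    -0.20    -0.15     0.95]
Compute the cofactors C_ij = (−1)^(i+j)·(3×3 minor ij) of I−A; the adjugate is their transpose:
adj(I−A) = Cᵀ =
  [ 0.558875   0.258000   0.342750   0.366250]
  [ 0.165750   0.456375   0.213375   0.198000]
  [ 0.336875   0.231750   0.615375   0.340375]
  [ 0.117500   0.146250   0.160125   0.424000]
det(I−A) = Σ_j (I−A)_1j·C_1j = (0.85)(0.558875) + (-0.20)(0.165750) + (-0.30)(0.336875) + (-0.40)(0.117500) = 0.29383125
(I − A)⁻¹ = adj(I−A) / det(I−A) ≈
  [   1.9020     0.8781     1.1665     1.2465]
  [   0.5641     1.5532     0.7262     0.6739]
  [   1.1465     0.7887     2.0943     1.1584]
  [   0.3999     0.4977     0.5450     1.4430]
First solve x = (I − A)⁻¹ d = adj(I−A)·d / det(I−A); in particular x_2 = (0.165750·190 + 0.456375·390 + 0.213375·340 + 0.198000·80) / 0.29383125 = 297.86625 / 0.29383125 ≈ 1013.7324.
Intermediate flow from 4 to 2: z_42 = a_42 · x_2 = 0.20 × 297.86625 / 0.29383125 = 59.57325 / 0.29383125 ≈ 202.75.

z_42 = 202.75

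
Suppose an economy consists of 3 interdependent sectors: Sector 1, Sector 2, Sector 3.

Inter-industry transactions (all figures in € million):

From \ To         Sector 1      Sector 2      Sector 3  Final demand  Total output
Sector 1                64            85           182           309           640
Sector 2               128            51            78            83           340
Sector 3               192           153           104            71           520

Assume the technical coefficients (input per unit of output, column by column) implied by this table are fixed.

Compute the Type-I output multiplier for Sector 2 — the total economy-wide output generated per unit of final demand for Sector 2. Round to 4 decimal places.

m_2 = 3.8299

Technical coefficients a_ij = z_ij / X_j:
  a_11 = 64/640 = 0.10, a_21 = 128/640 = 0.20, a_31 = 192/640 = 0.30
  a_12 = 85/340 = 0.25, a_22 = 51/340 = 0.15, a_32 = 153/340 = 0.45
  a_13 = 182/520 = 0.35, a_23 = 78/520 = 0.15, a_33 = 104/520 = 0.20
I − A =
  [   0.90    -0.25    -0.35]
  [  -0.20     0.85    -0.15]
  [  -0.30    -0.45     0.80]
Cofactors of I−A, C_ij = (−1)^(i+j)·(minor ij) (rows/columns in the sector order above):
  C_11 = (0.85)(0.80) − (-0.15)(-0.45) = 0.6125
  C_12 = −[(-0.20)(0.80) − (-0.15)(-0.30)] = 0.2050
  C_13 = (-0.20)(-0.45) − (0.85)(-0.30) = 0.3450
  C_21 = −[(-0.25)(0.80) − (-0.35)(-0.45)] = 0.3575
  C_22 = (0.90)(0.80) − (-0.35)(-0.30) = 0.6150
  C_23 = −[(0.90)(-0.45) − (-0.25)(-0.30)] = 0.4800
  C_31 = (-0.25)(-0.15) − (-0.35)(0.85) = 0.3350
  C_32 = −[(0.90)(-0.15) − (-0.35)(-0.20)] = 0.2050
  C_33 = (0.90)(0.85) − (-0.25)(-0.20) = 0.7150
det(I−A) = Σ_j (I−A)_1j·C_1j = (0.90)(0.6125) + (-0.25)(0.2050) + (-0.35)(0.3450) = 0.37925
adj(I−A) = Cᵀ =
  [ 0.6125   0.3575   0.3350]
  [ 0.2050   0.6150   0.2050]
  [ 0.3450   0.4800   0.7150]
(I − A)⁻¹ = adj(I−A) / det(I−A) ≈
  [   1.61503     0.94265     0.88332]
  [   0.54054     1.62162     0.54054]
  [   0.90969     1.26566     1.88530]
The output multiplier for sector j is the column-j sum of the Leontief inverse (I − A)⁻¹ = adj(I−A) / det(I−A).
Column 2 of adj(I−A): (0.3575, 0.6150, 0.4800); det(I−A) = 0.37925.
m_2 = (0.3575 + 0.6150 + 0.4800) / 0.37925 = 1.4525 / 0.37925 ≈ 3.8299.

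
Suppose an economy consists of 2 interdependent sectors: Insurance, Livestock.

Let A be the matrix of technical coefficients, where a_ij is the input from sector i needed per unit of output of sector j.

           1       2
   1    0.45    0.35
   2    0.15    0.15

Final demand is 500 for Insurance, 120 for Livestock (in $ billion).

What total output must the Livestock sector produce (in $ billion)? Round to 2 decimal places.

x_2 = 339.76

I − A =
  [   0.55    -0.35]
  [  -0.15     0.85]
det(I−A) = (0.55)(0.85) − (-0.35)(-0.15) = 0.4150
adj(I−A) = [[0.85, 0.35], [0.15, 0.55]]
(I − A)⁻¹ = adj(I−A) / det(I−A) ≈
  [   2.0482     0.8434]
  [   0.3614     1.3253]
x = (I − A)⁻¹ d = adj(I−A)·d / det(I−A), with det(I−A) = 0.4150:
  x_1 = (0.85·500 + 0.35·120) / 0.4150 = 467.00 / 0.4150 ≈ 1125.30
  x_2 = (0.15·500 + 0.55·120) / 0.4150 = 141.00 / 0.4150 ≈ 339.76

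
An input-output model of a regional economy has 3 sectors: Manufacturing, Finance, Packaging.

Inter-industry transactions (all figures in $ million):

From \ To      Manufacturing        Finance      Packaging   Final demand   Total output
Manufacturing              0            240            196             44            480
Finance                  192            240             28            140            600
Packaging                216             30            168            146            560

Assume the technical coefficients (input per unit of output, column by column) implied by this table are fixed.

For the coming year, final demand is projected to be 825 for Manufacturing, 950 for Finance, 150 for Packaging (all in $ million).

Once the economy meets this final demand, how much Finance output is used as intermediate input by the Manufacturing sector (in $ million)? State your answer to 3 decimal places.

z_21 = 1357.051

Technical coefficients a_ij = z_ij / X_j:
  a_11 = 0/480 = 0.00, a_21 = 192/480 = 0.40, a_31 = 216/480 = 0.45
  a_12 = 240/600 = 0.40, a_22 = 240/600 = 0.40, a_32 = 30/600 = 0.05
  a_13 = 196/560 = 0.35, a_23 = 28/560 = 0.05, a_33 = 168/560 = 0.30
I − A =
  [   1.00    -0.40    -0.35]
  [  -0.40     0.60    -0.05]
  [  -0.45    -0.05     0.70]
Cofactors of I−A, C_ij = (−1)^(i+j)·(minor ij) (rows/columns in the sector order above):
  C_11 = (0.60)(0.70) − (-0.05)(-0.05) = 0.4175
  C_12 = −[(-0.40)(0.70) − (-0.05)(-0.45)] = 0.3025
  C_13 = (-0.40)(-0.05) − (0.60)(-0.45) = 0.2900
  C_21 = −[(-0.40)(0.70) − (-0.35)(-0.05)] = 0.2975
  C_22 = (1.00)(0.70) − (-0.35)(-0.45) = 0.5425
  C_23 = −[(1.00)(-0.05) − (-0.40)(-0.45)] = 0.2300
  C_31 = (-0.40)(-0.05) − (-0.35)(0.60) = 0.2300
  C_32 = −[(1.00)(-0.05) − (-0.35)(-0.40)] = 0.1900
  C_33 = (1.00)(0.60) − (-0.40)(-0.40) = 0.4400
det(I−A) = Σ_j (I−A)_1j·C_1j = (1.00)(0.4175) + (-0.40)(0.3025) + (-0.35)(0.2900) = 0.1950
adj(I−A) = Cᵀ =
  [ 0.4175   0.2975   0.2300]
  [ 0.3025   0.5425   0.1900]
  [ 0.2900   0.2300   0.4400]
(I − A)⁻¹ = adj(I−A) / det(I−A) ≈
  [   2.1410     1.5256     1.1795]
  [   1.5513     2.7821     0.9744]
  [   1.4872     1.1795     2.2564]
First solve x = (I − A)⁻¹ d = adj(I−A)·d / det(I−A); in particular x_1 = (0.4175·825 + 0.2975·950 + 0.2300·150) / 0.1950 = 661.5625 / 0.1950 ≈ 3392.62821.
Intermediate flow from 2 to 1: z_21 = a_21 · x_1 = 0.40 × 661.5625 / 0.1950 = 264.625 / 0.1950 ≈ 1357.051.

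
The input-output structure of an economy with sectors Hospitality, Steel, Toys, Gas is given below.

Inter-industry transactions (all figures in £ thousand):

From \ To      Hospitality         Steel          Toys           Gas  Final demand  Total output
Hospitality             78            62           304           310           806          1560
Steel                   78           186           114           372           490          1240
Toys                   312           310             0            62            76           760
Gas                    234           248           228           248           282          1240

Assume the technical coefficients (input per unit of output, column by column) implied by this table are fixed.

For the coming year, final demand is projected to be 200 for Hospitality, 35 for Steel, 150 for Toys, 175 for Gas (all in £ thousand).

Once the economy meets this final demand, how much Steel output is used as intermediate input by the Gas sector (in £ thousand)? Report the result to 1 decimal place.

Technical coefficients a_ij = z_ij / X_j:
  a_11 = 78/1560 = 0.05, a_21 = 78/1560 = 0.05, a_31 = 312/1560 = 0.20, a_41 = 234/1560 = 0.15
  a_12 = 62/1240 = 0.05, a_22 = 186/1240 = 0.15, a_32 = 310/1240 = 0.25, a_42 = 248/1240 = 0.20
  a_13 = 304/760 = 0.40, a_23 = 114/760 = 0.15, a_33 = 0/760 = 0.00, a_43 = 228/760 = 0.30
  a_14 = 310/1240 = 0.25, a_24 = 372/1240 = 0.30, a_34 = 62/1240 = 0.05, a_44 = 248/1240 = 0.20
I − A =
  [   0.95    -0.05    -0.40    -0.25]
  [  -0.05     0.85    -0.15    -0.30]
  [  -0.20    -0.25     1.00    -0.05]
  [  -0.15    -0.20    -0.30     0.80]
Compute the cofactors C_ij = (−1)^(i+j)·(3×3 minor ij) of I−A; the adjugate is their transpose:
adj(I−A) = Cᵀ =
  [ 0.553250   0.192000   0.329750   0.265500]
  [ 0.127375   0.626250   0.231625   0.289125]
  [ 0.152125   0.208500   0.550375   0.160125]
  [ 0.192625   0.270750   0.326125   0.694875]
det(I−A) = Σ_j (I−A)_1j·C_1j = (0.95)(0.553250) + (-0.05)(0.127375) + (-0.40)(0.152125) + (-0.25)(0.192625) = 0.4102125
(I − A)⁻¹ = adj(I−A) / det(I−A) ≈
  [   1.3487     0.4681     0.8039     0.6472]
  [   0.3105     1.5266     0.5646     0.7048]
  [   0.3708     0.5083     1.3417     0.3903]
  [   0.4696     0.6600     0.7950     1.6939]
First solve x = (I − A)⁻¹ d = adj(I−A)·d / det(I−A); in particular x_4 = (0.192625·200 + 0.270750·35 + 0.326125·150 + 0.694875·175) / 0.4102125 = 218.523125 / 0.4102125 ≈ 532.707.
Intermediate flow from 2 to 4: z_24 = a_24 · x_4 = 0.30 × 218.523125 / 0.4102125 = 65.5569375 / 0.4102125 ≈ 159.8.

z_24 = 159.8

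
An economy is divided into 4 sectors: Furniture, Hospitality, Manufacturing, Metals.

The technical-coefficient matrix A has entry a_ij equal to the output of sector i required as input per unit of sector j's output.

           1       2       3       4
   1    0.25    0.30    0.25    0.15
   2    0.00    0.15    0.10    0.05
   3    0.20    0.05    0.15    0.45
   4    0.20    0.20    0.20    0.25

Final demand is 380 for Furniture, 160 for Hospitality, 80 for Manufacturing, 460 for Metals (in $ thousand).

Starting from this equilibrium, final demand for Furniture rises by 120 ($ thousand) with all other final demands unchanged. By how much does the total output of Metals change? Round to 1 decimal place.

I − A =
  [   0.75    -0.30    -0.25    -0.15]
  [   0.00     0.85    -0.10    -0.05]
  [  -0.20    -0.05     0.85    -0.45]
  [  -0.20    -0.20    -0.20     0.75]
Compute the cofactors C_ij = (−1)^(i+j)·(3×3 minor ij) of I−A; the adjugate is their transpose:
adj(I−A) = Cᵀ =
  [ 0.443625   0.223125   0.210875   0.230125]
  [ 0.034500   0.319125   0.063250   0.066125]
  [ 0.202500   0.172125   0.442125   0.317250]
  [ 0.181500   0.190500   0.191000   0.489625]
det(I−A) = Σ_j (I−A)_1j·C_1j = (0.75)(0.443625) + (-0.30)(0.034500) + (-0.25)(0.202500) + (-0.15)(0.181500) = 0.24451875
(I − A)⁻¹ = adj(I−A) / det(I−A) ≈
  [   1.8143     0.9125     0.8624     0.9411]
  [   0.1411     1.3051     0.2587     0.2704]
  [   0.8282     0.7039     1.8081     1.2974]
  [   0.7423     0.7791     0.7811     2.0024]
Δx = (I − A)⁻¹ Δd with Δd having +120 in the Furniture component and 0 elsewhere.
So Δx_4 = L_41 · (+120), where L_41 = adj(I−A)_41 / det(I−A) = 0.181500 / 0.24451875.
Δx_4 = 0.181500 × (+120) / 0.24451875 = 21.78 / 0.24451875 ≈ 89.1.

Δx_4 = 89.1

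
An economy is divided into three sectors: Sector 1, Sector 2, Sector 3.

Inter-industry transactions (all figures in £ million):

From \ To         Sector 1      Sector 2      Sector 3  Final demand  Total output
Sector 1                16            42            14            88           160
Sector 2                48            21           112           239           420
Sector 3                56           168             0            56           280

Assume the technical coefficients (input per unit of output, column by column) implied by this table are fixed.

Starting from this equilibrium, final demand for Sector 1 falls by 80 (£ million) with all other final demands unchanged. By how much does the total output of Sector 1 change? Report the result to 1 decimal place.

Technical coefficients a_ij = z_ij / X_j:
  a_11 = 16/160 = 0.10, a_21 = 48/160 = 0.30, a_31 = 56/160 = 0.35
  a_12 = 42/420 = 0.10, a_22 = 21/420 = 0.05, a_32 = 168/420 = 0.40
  a_13 = 14/280 = 0.05, a_23 = 112/280 = 0.40, a_33 = 0/280 = 0.00
I − A =
  [   0.90    -0.10    -0.05]
  [  -0.30     0.95    -0.40]
  [  -0.35    -0.40     1.00]
Cofactors of I−A, C_ij = (−1)^(i+j)·(minor ij) (rows/columns in the sector order above):
  C_11 = (0.95)(1.00) − (-0.40)(-0.40) = 0.7900
  C_12 = −[(-0.30)(1.00) − (-0.40)(-0.35)] = 0.4400
  C_13 = (-0.30)(-0.40) − (0.95)(-0.35) = 0.4525
  C_21 = −[(-0.10)(1.00) − (-0.05)(-0.40)] = 0.1200
  C_22 = (0.90)(1.00) − (-0.05)(-0.35) = 0.8825
  C_23 = −[(0.90)(-0.40) − (-0.10)(-0.35)] = 0.3950
  C_31 = (-0.10)(-0.40) − (-0.05)(0.95) = 0.0875
  C_32 = −[(0.90)(-0.40) − (-0.05)(-0.30)] = 0.3750
  C_33 = (0.90)(0.95) − (-0.10)(-0.30) = 0.8250
det(I−A) = Σ_j (I−A)_1j·C_1j = (0.90)(0.7900) + (-0.10)(0.4400) + (-0.05)(0.4525) = 0.644375
adj(I−A) = Cᵀ =
  [ 0.7900   0.1200   0.0875]
  [ 0.4400   0.8825   0.3750]
  [ 0.4525   0.3950   0.8250]
(I − A)⁻¹ = adj(I−A) / det(I−A) ≈
  [   1.2260     0.1862     0.1358]
  [   0.6828     1.3695     0.5820]
  [   0.7022     0.6130     1.2803]
Δx = (I − A)⁻¹ Δd with Δd having -80 in the Sector 1 component and 0 elsewhere.
So Δx_1 = L_11 · (-80), where L_11 = adj(I−A)_11 / det(I−A) = 0.7900 / 0.644375.
Δx_1 = 0.7900 × (-80) / 0.644375 = -63.20 / 0.644375 ≈ -98.1.

Δx_1 = -98.1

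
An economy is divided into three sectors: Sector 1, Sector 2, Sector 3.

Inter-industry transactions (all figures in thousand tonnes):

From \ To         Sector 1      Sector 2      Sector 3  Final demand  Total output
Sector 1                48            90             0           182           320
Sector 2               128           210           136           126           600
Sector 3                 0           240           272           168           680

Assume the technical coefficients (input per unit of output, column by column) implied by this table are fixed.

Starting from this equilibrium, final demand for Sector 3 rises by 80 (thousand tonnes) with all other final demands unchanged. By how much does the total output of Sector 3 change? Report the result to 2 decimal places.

Δx_3 = 173.19

Technical coefficients a_ij = z_ij / X_j:
  a_11 = 48/320 = 0.15, a_21 = 128/320 = 0.40, a_31 = 0/320 = 0.00
  a_12 = 90/600 = 0.15, a_22 = 210/600 = 0.35, a_32 = 240/600 = 0.40
  a_13 = 0/680 = 0.00, a_23 = 136/680 = 0.20, a_33 = 272/680 = 0.40
I − A =
  [   0.85    -0.15     0.00]
  [  -0.40     0.65    -0.20]
  [   0.00    -0.40     0.60]
Cofactors of I−A, C_ij = (−1)^(i+j)·(minor ij) (rows/columns in the sector order above):
  C_11 = (0.65)(0.60) − (-0.20)(-0.40) = 0.3100
  C_12 = −[(-0.40)(0.60) − (-0.20)(0.00)] = 0.2400
  C_13 = (-0.40)(-0.40) − (0.65)(0.00) = 0.1600
  C_21 = −[(-0.15)(0.60) − (0.00)(-0.40)] = 0.0900
  C_22 = (0.85)(0.60) − (0.00)(0.00) = 0.5100
  C_23 = −[(0.85)(-0.40) − (-0.15)(0.00)] = 0.3400
  C_31 = (-0.15)(-0.20) − (0.00)(0.65) = 0.0300
  C_32 = −[(0.85)(-0.20) − (0.00)(-0.40)] = 0.1700
  C_33 = (0.85)(0.65) − (-0.15)(-0.40) = 0.4925
det(I−A) = Σ_j (I−A)_1j·C_1j = (0.85)(0.3100) + (-0.15)(0.2400) + (0.00)(0.1600) = 0.2275
adj(I−A) = Cᵀ =
  [ 0.3100   0.0900   0.0300]
  [ 0.2400   0.5100   0.1700]
  [ 0.1600   0.3400   0.4925]
(I − A)⁻¹ = adj(I−A) / det(I−A) ≈
  [   1.3626     0.3956     0.1319]
  [   1.0549     2.2418     0.7473]
  [   0.7033     1.4945     2.1648]
Δx = (I − A)⁻¹ Δd with Δd having +80 in the Sector 3 component and 0 elsewhere.
So Δx_3 = L_33 · (+80), where L_33 = adj(I−A)_33 / det(I−A) = 0.4925 / 0.2275.
Δx_3 = 0.4925 × (+80) / 0.2275 = 39.40 / 0.2275 ≈ 173.19.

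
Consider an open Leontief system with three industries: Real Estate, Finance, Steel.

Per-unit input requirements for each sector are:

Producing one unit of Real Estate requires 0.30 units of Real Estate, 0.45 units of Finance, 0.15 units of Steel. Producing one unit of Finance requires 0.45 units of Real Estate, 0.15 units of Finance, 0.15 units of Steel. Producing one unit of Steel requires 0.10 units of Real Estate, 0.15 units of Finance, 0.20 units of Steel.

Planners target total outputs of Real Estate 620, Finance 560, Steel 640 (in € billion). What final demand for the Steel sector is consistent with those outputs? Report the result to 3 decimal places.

I − A =
  [   0.70    -0.45    -0.10]
  [  -0.45     0.85    -0.15]
  [  -0.15    -0.15     0.80]
d = (I − A) x:
  d_R = (+0.70)·620 + (-0.45)·560 + (-0.10)·640 = 118.000
  d_F = (-0.45)·620 + (+0.85)·560 + (-0.15)·640 = 101.000
  d_S = (-0.15)·620 + (-0.15)·560 + (+0.80)·640 = 335.000

d_S = 335.000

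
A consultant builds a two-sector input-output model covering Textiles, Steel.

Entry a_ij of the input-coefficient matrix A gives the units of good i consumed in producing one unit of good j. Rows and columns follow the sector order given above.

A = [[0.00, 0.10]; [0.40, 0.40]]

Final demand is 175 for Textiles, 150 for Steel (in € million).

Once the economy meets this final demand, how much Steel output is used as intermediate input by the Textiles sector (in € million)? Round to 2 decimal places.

z_21 = 85.71

I − A =
  [   1.00    -0.10]
  [  -0.40     0.60]
det(I−A) = (1.00)(0.60) − (-0.10)(-0.40) = 0.5600
adj(I−A) = [[0.60, 0.10], [0.40, 1.00]]
(I − A)⁻¹ = adj(I−A) / det(I−A) ≈
  [   1.0714     0.1786]
  [   0.7143     1.7857]
First solve x = (I − A)⁻¹ d = adj(I−A)·d / det(I−A); in particular x_1 = (0.60·175 + 0.10·150) / 0.5600 = 120.00 / 0.5600 ≈ 214.2857.
Intermediate flow from 2 to 1: z_21 = a_21 · x_1 = 0.40 × 120.00 / 0.5600 = 48.00 / 0.5600 ≈ 85.71.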